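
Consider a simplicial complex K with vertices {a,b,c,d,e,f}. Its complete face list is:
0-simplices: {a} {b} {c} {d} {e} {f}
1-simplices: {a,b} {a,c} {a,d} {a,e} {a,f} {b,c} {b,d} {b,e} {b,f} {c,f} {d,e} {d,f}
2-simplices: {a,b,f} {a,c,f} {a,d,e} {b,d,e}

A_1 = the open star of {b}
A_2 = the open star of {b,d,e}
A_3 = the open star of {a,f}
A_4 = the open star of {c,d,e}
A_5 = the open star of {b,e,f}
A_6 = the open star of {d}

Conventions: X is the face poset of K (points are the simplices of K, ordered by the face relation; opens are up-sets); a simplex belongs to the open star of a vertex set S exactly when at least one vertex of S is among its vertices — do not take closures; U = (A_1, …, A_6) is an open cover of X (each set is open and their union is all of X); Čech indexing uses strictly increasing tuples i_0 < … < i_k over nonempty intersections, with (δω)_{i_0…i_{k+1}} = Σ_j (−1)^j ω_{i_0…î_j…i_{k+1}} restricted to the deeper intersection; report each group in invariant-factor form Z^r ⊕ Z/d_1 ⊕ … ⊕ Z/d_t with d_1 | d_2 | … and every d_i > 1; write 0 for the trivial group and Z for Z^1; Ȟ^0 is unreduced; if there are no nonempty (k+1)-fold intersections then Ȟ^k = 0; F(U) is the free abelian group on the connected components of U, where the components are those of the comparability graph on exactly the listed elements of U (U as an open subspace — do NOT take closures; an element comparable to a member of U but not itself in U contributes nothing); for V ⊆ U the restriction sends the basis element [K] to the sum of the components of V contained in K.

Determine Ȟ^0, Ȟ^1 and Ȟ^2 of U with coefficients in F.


Ȟ^0 = Z, Ȟ^1 = Z^3 and Ȟ^2 = 0

intersection data:
  A1={{b},{a,b},{b,c},{b,d},{b,e},{b,f},{a,b,f},{b,d,e}} A2={{b},{d},{e},{a,b},{a,d},{a,e},{b,c},{b,d},{b,e},{b,f},{d,e},{d,f},{a,b,f},{a,d,e},{b,d,e}} A3={{a},{f},{a,b},{a,c},{a,d},{a,e},{a,f},{b,f},{c,f},{d,f},{a,b,f},{a,c,f},{a,d,e}} A4={{c},{d},{e},{a,c},{a,d},{a,e},{b,c},{b,d},{b,e},{c,f},{d,e},{d,f},{a,c,f},{a,d,e},{b,d,e}} A5={{b},{e},{f},{a,b},{a,e},{a,f},{b,c},{b,d},{b,e},{b,f},{c,f},{d,e},{d,f},{a,b,f},{a,c,f},{a,d,e},{b,d,e}} A6={{d},{a,d},{b,d},{d,e},{d,f},{a,d,e},{b,d,e}}
  A12={{b},{a,b},{b,c},{b,d},{b,e},{b,f},{a,b,f},{b,d,e}} A13={{a,b},{b,f},{a,b,f}} A14={{b,c},{b,d},{b,e},{b,d,e}} A15={{b},{a,b},{b,c},{b,d},{b,e},{b,f},{a,b,f},{b,d,e}} A16={{b,d},{b,d,e}} A23={{a,b},{a,d},{a,e},{b,f},{d,f},{a,b,f},{a,d,e}} A24={{d},{e},{a,d},{a,e},{b,c},{b,d},{b,e},{d,e},{d,f},{a,d,e},{b,d,e}} A25={{b},{e},{a,b},{a,e},{b,c},{b,d},{b,e},{b,f},{d,e},{d,f},{a,b,f},{a,d,e},{b,d,e}} A26={{d},{a,d},{b,d},{d,e},{d,f},{a,d,e},{b,d,e}} A34={{a,c},{a,d},{a,e},{c,f},{d,f},{a,c,f},{a,d,e}} A35={{f},{a,b},{a,e},{a,f},{b,f},{c,f},{d,f},{a,b,f},{a,c,f},{a,d,e}} A36={{a,d},{d,f},{a,d,e}} A45={{e},{a,e},{b,c},{b,d},{b,e},{c,f},{d,e},{d,f},{a,c,f},{a,d,e},{b,d,e}} A46={{d},{a,d},{b,d},{d,e},{d,f},{a,d,e},{b,d,e}} A56={{b,d},{d,e},{d,f},{a,d,e},{b,d,e}}
  A123={{a,b},{b,f},{a,b,f}} A124={{b,c},{b,d},{b,e},{b,d,e}} A125={{b},{a,b},{b,c},{b,d},{b,e},{b,f},{a,b,f},{b,d,e}} A126={{b,d},{b,d,e}} A135={{a,b},{b,f},{a,b,f}} A145={{b,c},{b,d},{b,e},{b,d,e}} A146={{b,d},{b,d,e}} A156={{b,d},{b,d,e}} A234={{a,d},{a,e},{d,f},{a,d,e}} A235={{a,b},{a,e},{b,f},{d,f},{a,b,f},{a,d,e}} A236={{a,d},{d,f},{a,d,e}} A245={{e},{a,e},{b,c},{b,d},{b,e},{d,e},{d,f},{a,d,e},{b,d,e}} A246={{d},{a,d},{b,d},{d,e},{d,f},{a,d,e},{b,d,e}} A256={{b,d},{d,e},{d,f},{a,d,e},{b,d,e}} A345={{a,e},{c,f},{d,f},{a,c,f},{a,d,e}} A346={{a,d},{d,f},{a,d,e}} A356={{d,f},{a,d,e}} A456={{b,d},{d,e},{d,f},{a,d,e},{b,d,e}}
  A1235={{a,b},{b,f},{a,b,f}} A1245={{b,c},{b,d},{b,e},{b,d,e}} A1246={{b,d},{b,d,e}} A1256={{b,d},{b,d,e}} A1456={{b,d},{b,d,e}} A2345={{a,e},{d,f},{a,d,e}} A2346={{a,d},{d,f},{a,d,e}} A2356={{d,f},{a,d,e}} A2456={{b,d},{d,e},{d,f},{a,d,e},{b,d,e}} A3456={{d,f},{a,d,e}}
  A12456={{b,d},{b,d,e}} A23456={{d,f},{a,d,e}}
components per intersection:
  A1: {{b},{a,b},{b,c},{b,d},{b,e},{b,f},{a,b,f},{b,d,e}}
  A2: {{b},{d},{e},{a,b},{a,d},{a,e},{b,c},{b,d},{b,e},{b,f},{d,e},{d,f},{a,b,f},{a,d,e},{b,d,e}}
  A3: {{a},{f},{a,b},{a,c},{a,d},{a,e},{a,f},{b,f},{c,f},{d,f},{a,b,f},{a,c,f},{a,d,e}}
  A4: {{c},{a,c},{b,c},{c,f},{a,c,f}} {{d},{e},{a,d},{a,e},{b,d},{b,e},{d,e},{d,f},{a,d,e},{b,d,e}}
  A5: {{b},{e},{f},{a,b},{a,e},{a,f},{b,c},{b,d},{b,e},{b,f},{c,f},{d,e},{d,f},{a,b,f},{a,c,f},{a,d,e},{b,d,e}}
  A6: {{d},{a,d},{b,d},{d,e},{d,f},{a,d,e},{b,d,e}}
  A12: {{b},{a,b},{b,c},{b,d},{b,e},{b,f},{a,b,f},{b,d,e}}
  A13: {{a,b},{b,f},{a,b,f}}
  A14: {{b,c}} {{b,d},{b,e},{b,d,e}}
  A15: {{b},{a,b},{b,c},{b,d},{b,e},{b,f},{a,b,f},{b,d,e}}
  A16: {{b,d},{b,d,e}}
  A23: {{a,b},{b,f},{a,b,f}} {{a,d},{a,e},{a,d,e}} {{d,f}}
  A24: {{d},{e},{a,d},{a,e},{b,d},{b,e},{d,e},{d,f},{a,d,e},{b,d,e}} {{b,c}}
  A25: {{b},{e},{a,b},{a,e},{b,c},{b,d},{b,e},{b,f},{d,e},{a,b,f},{a,d,e},{b,d,e}} {{d,f}}
  A26: {{d},{a,d},{b,d},{d,e},{d,f},{a,d,e},{b,d,e}}
  A34: {{a,c},{c,f},{a,c,f}} {{a,d},{a,e},{a,d,e}} {{d,f}}
  A35: {{f},{a,b},{a,f},{b,f},{c,f},{d,f},{a,b,f},{a,c,f}} {{a,e},{a,d,e}}
  A36: {{a,d},{a,d,e}} {{d,f}}
  A45: {{e},{a,e},{b,d},{b,e},{d,e},{a,d,e},{b,d,e}} {{b,c}} {{c,f},{a,c,f}} {{d,f}}
  A46: {{d},{a,d},{b,d},{d,e},{d,f},{a,d,e},{b,d,e}}
  A56: {{b,d},{d,e},{a,d,e},{b,d,e}} {{d,f}}
  A123: {{a,b},{b,f},{a,b,f}}
  A124: {{b,c}} {{b,d},{b,e},{b,d,e}}
  A125: {{b},{a,b},{b,c},{b,d},{b,e},{b,f},{a,b,f},{b,d,e}}
  A126: {{b,d},{b,d,e}}
  A135: {{a,b},{b,f},{a,b,f}}
  A145: {{b,c}} {{b,d},{b,e},{b,d,e}}
  A146: {{b,d},{b,d,e}}
  A156: {{b,d},{b,d,e}}
  A234: {{a,d},{a,e},{a,d,e}} {{d,f}}
  A235: {{a,b},{b,f},{a,b,f}} {{a,e},{a,d,e}} {{d,f}}
  A236: {{a,d},{a,d,e}} {{d,f}}
  A245: {{e},{a,e},{b,d},{b,e},{d,e},{a,d,e},{b,d,e}} {{b,c}} {{d,f}}
  A246: {{d},{a,d},{b,d},{d,e},{d,f},{a,d,e},{b,d,e}}
  A256: {{b,d},{d,e},{a,d,e},{b,d,e}} {{d,f}}
  A345: {{a,e},{a,d,e}} {{c,f},{a,c,f}} {{d,f}}
  A346: {{a,d},{a,d,e}} {{d,f}}
  A356: {{d,f}} {{a,d,e}}
  A456: {{b,d},{d,e},{a,d,e},{b,d,e}} {{d,f}}
  A1235: {{a,b},{b,f},{a,b,f}}
  A1245: {{b,c}} {{b,d},{b,e},{b,d,e}}
  A1246: {{b,d},{b,d,e}}
  A1256: {{b,d},{b,d,e}}
  A1456: {{b,d},{b,d,e}}
  A2345: {{a,e},{a,d,e}} {{d,f}}
  A2346: {{a,d},{a,d,e}} {{d,f}}
  A2356: {{d,f}} {{a,d,e}}
  A2456: {{b,d},{d,e},{a,d,e},{b,d,e}} {{d,f}}
  A3456: {{d,f}} {{a,d,e}}
  A12456: {{b,d},{b,d,e}}
  A23456: {{d,f}} {{a,d,e}}
C dims 7,28,32,16; δ0: rk 6, SNF 1^6; δ1: rk 19, SNF 1^19; δ2: rk 13, SNF 1^13
Ȟ^0 = (7 − 6) − 0 = 1, so Ȟ^0 ≅ Z
Ȟ^1 = (28 − 19) − 6 = 3, so Ȟ^1 ≅ Z^3
Ȟ^2 = (32 − 13) − 19 = 0, so Ȟ^2 ≅ 0


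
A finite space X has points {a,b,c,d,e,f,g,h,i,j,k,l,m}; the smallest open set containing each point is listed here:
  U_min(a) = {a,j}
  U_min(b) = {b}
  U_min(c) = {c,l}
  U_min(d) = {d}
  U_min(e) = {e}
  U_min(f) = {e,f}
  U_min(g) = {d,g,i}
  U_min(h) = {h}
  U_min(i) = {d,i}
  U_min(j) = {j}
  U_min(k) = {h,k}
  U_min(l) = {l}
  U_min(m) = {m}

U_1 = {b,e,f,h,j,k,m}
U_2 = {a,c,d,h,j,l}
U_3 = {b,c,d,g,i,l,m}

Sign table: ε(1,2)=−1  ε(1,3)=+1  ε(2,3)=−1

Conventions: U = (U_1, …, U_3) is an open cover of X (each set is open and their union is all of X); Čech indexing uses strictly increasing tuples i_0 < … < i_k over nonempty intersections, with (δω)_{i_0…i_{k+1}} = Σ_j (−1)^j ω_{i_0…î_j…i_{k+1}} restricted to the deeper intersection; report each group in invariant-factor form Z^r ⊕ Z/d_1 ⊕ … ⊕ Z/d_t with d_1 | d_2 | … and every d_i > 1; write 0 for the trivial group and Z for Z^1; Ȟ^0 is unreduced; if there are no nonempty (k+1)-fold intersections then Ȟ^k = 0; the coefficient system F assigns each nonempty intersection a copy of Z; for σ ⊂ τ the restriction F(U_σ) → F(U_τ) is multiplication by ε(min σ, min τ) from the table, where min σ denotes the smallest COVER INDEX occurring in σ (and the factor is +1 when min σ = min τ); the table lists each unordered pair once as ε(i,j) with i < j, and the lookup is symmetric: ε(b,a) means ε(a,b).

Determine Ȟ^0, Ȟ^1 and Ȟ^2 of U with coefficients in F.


Ȟ^0 ≅ Z, Ȟ^1 ≅ Z, Ȟ^2 ≅ 0

nonempty overlaps:
  U12={h,j} U13={b,m} U23={c,d,l}
C dims 3,3; δ0: rk 2, SNF 1^2
degree 0: 3−2−0 = 1 → Ȟ^0 ≅ Z
degree 1: 3−0−2 = 1 → Ȟ^1 ≅ Z
degree 2: 0−0−0 = 0 → Ȟ^2 ≅ 0


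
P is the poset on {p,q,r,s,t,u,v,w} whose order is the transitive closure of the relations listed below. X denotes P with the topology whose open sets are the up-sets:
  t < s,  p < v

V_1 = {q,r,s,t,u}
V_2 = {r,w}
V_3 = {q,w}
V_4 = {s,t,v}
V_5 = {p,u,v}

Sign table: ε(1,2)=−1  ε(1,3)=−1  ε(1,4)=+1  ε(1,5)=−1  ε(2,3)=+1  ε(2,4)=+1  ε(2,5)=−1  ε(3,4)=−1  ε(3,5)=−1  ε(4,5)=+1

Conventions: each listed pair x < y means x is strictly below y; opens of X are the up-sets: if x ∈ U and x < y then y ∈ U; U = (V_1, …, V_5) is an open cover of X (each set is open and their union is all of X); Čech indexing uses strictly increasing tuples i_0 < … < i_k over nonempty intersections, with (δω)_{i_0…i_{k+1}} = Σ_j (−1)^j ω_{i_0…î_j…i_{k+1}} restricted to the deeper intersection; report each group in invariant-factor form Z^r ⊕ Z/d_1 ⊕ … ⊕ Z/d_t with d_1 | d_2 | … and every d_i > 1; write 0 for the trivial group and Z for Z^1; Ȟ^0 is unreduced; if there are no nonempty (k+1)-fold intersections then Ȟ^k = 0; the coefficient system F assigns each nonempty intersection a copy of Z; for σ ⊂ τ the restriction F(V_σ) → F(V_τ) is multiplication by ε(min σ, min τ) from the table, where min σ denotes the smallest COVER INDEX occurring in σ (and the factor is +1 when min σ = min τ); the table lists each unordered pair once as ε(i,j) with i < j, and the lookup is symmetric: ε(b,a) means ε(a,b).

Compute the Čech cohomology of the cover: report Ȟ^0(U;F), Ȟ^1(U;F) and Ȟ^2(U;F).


nerve simplices:
  V12={r} V13={q} V14={s,t} V15={u} V23={w} V45={v}
C dims 5,6; δ0: rk 5, SNF 1^4·2
degree 0: 5−5−0 = 0 → Ȟ^0 ≅ 0
degree 1: 6−0−5 = 1 plus torsion [2] → Ȟ^1 ≅ Z ⊕ Z/2
degree 2: 0−0−0 = 0 → Ȟ^2 ≅ 0

Ȟ^0(U;F) ≅ 0, Ȟ^1(U;F) ≅ Z ⊕ Z/2 and Ȟ^2(U;F) ≅ 0


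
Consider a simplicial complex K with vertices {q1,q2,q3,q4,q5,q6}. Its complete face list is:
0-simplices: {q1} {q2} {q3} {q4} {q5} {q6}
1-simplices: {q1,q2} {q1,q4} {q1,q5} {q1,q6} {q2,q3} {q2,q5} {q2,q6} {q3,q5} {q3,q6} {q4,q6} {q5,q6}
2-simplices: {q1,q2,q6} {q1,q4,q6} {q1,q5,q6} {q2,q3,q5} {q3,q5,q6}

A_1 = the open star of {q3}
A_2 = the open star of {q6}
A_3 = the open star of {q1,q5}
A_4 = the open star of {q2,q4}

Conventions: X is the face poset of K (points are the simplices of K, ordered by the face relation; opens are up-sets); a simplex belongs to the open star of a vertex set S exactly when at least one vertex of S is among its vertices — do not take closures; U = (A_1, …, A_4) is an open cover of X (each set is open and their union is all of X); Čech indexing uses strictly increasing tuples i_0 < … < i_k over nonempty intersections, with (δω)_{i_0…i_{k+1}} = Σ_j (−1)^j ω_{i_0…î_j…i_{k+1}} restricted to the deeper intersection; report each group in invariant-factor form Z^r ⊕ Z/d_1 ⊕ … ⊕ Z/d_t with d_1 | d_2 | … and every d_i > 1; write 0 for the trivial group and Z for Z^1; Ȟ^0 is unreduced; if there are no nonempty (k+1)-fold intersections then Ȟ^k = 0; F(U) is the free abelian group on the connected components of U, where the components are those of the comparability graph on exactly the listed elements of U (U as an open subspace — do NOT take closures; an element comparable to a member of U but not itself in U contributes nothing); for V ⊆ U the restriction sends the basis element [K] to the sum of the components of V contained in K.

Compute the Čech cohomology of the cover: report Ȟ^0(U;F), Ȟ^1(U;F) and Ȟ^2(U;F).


Ȟ^0 = Z, Ȟ^1 = Z and Ȟ^2 = 0

nerve simplices:
  A1={{q3},{q2,q3},{q3,q5},{q3,q6},{q2,q3,q5},{q3,q5,q6}} A2={{q6},{q1,q6},{q2,q6},{q3,q6},{q4,q6},{q5,q6},{q1,q2,q6},{q1,q4,q6},{q1,q5,q6},{q3,q5,q6}} A3={{q1},{q5},{q1,q2},{q1,q4},{q1,q5},{q1,q6},{q2,q5},{q3,q5},{q5,q6},{q1,q2,q6},{q1,q4,q6},{q1,q5,q6},{q2,q3,q5},{q3,q5,q6}} A4={{q2},{q4},{q1,q2},{q1,q4},{q2,q3},{q2,q5},{q2,q6},{q4,q6},{q1,q2,q6},{q1,q4,q6},{q2,q3,q5}}
  A12={{q3,q6},{q3,q5,q6}} A13={{q3,q5},{q2,q3,q5},{q3,q5,q6}} A14={{q2,q3},{q2,q3,q5}} A23={{q1,q6},{q5,q6},{q1,q2,q6},{q1,q4,q6},{q1,q5,q6},{q3,q5,q6}} A24={{q2,q6},{q4,q6},{q1,q2,q6},{q1,q4,q6}} A34={{q1,q2},{q1,q4},{q2,q5},{q1,q2,q6},{q1,q4,q6},{q2,q3,q5}}
  A123={{q3,q5,q6}} A134={{q2,q3,q5}} A234={{q1,q2,q6},{q1,q4,q6}}
components per intersection:
  A1: {{q3},{q2,q3},{q3,q5},{q3,q6},{q2,q3,q5},{q3,q5,q6}}
  A2: {{q6},{q1,q6},{q2,q6},{q3,q6},{q4,q6},{q5,q6},{q1,q2,q6},{q1,q4,q6},{q1,q5,q6},{q3,q5,q6}}
  A3: {{q1},{q5},{q1,q2},{q1,q4},{q1,q5},{q1,q6},{q2,q5},{q3,q5},{q5,q6},{q1,q2,q6},{q1,q4,q6},{q1,q5,q6},{q2,q3,q5},{q3,q5,q6}}
  A4: {{q2},{q1,q2},{q2,q3},{q2,q5},{q2,q6},{q1,q2,q6},{q2,q3,q5}} {{q4},{q1,q4},{q4,q6},{q1,q4,q6}}
  A12: {{q3,q6},{q3,q5,q6}}
  A13: {{q3,q5},{q2,q3,q5},{q3,q5,q6}}
  A14: {{q2,q3},{q2,q3,q5}}
  A23: {{q1,q6},{q5,q6},{q1,q2,q6},{q1,q4,q6},{q1,q5,q6},{q3,q5,q6}}
  A24: {{q2,q6},{q1,q2,q6}} {{q4,q6},{q1,q4,q6}}
  A34: {{q1,q2},{q1,q2,q6}} {{q1,q4},{q1,q4,q6}} {{q2,q5},{q2,q3,q5}}
  A123: {{q3,q5,q6}}
  A134: {{q2,q3,q5}}
  A234: {{q1,q2,q6}} {{q1,q4,q6}}
C dims 5,9,4; δ0: rk 4, SNF 1^4; δ1: rk 4, SNF 1^4
degree 0: 5−4−0 = 1 → Ȟ^0 ≅ Z
degree 1: 9−4−4 = 1 → Ȟ^1 ≅ Z
degree 2: 4−0−4 = 0 → Ȟ^2 ≅ 0


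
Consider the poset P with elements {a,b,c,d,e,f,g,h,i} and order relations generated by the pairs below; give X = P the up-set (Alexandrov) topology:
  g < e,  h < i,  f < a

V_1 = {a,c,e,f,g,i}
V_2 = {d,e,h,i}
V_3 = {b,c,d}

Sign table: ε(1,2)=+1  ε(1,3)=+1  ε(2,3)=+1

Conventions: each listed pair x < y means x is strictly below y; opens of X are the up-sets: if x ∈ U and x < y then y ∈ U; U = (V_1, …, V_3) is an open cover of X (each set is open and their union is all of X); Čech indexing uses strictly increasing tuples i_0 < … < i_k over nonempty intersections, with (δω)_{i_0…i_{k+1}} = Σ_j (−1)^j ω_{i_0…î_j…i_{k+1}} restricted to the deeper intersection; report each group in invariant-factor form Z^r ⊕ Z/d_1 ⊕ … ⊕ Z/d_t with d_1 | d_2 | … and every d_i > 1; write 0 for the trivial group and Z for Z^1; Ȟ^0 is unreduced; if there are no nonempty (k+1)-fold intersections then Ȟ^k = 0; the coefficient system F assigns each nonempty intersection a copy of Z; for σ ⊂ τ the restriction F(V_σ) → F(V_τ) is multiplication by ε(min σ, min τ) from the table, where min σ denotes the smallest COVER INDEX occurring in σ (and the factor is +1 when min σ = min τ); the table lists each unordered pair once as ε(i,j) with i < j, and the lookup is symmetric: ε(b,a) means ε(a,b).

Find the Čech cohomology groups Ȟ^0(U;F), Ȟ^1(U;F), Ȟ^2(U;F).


intersection data:
  V12={e,i} V13={c} V23={d}
C dims 3,3; δ0: rk 2, SNF 1^2
Ȟ^0 = (3 − 2) − 0 = 1, so Ȟ^0 ≅ Z
Ȟ^1 = (3 − 0) − 2 = 1, so Ȟ^1 ≅ Z
Ȟ^2 = (0 − 0) − 0 = 0, so Ȟ^2 ≅ 0

Ȟ^0 = Z; Ȟ^1 = Z; Ȟ^2 = 0


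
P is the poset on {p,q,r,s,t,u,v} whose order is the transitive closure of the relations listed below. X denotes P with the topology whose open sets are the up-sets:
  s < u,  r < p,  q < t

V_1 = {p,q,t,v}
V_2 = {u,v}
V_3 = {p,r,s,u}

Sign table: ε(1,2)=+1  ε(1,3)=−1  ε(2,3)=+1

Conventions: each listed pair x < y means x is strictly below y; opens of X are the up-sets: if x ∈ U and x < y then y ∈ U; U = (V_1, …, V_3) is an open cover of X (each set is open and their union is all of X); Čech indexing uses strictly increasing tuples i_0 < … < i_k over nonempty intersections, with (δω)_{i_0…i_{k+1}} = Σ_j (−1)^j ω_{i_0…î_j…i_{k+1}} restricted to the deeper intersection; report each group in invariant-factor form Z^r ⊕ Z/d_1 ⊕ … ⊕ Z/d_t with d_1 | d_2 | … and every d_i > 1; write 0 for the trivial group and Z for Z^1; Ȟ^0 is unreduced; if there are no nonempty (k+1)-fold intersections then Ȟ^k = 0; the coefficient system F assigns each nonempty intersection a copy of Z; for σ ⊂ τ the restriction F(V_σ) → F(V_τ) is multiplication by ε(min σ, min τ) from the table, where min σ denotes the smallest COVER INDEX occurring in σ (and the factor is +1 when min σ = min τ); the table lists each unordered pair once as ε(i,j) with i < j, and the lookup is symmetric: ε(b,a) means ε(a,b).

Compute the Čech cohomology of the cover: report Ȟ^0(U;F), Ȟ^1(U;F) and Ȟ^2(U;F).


Ȟ^0 ≅ 0,  Ȟ^1 ≅ Z/2,  Ȟ^2 ≅ 0

nonempty intersections:
  V12={v} V13={p} V23={u}
C dims 3,3; δ0: rk 3, SNF 1^2·2
Ȟ^0: (3−3)−0=0 ⇒ 0
Ȟ^1: (3−0)−3=0 plus torsion [2] ⇒ Z/2
Ȟ^2: (0−0)−0=0 ⇒ 0


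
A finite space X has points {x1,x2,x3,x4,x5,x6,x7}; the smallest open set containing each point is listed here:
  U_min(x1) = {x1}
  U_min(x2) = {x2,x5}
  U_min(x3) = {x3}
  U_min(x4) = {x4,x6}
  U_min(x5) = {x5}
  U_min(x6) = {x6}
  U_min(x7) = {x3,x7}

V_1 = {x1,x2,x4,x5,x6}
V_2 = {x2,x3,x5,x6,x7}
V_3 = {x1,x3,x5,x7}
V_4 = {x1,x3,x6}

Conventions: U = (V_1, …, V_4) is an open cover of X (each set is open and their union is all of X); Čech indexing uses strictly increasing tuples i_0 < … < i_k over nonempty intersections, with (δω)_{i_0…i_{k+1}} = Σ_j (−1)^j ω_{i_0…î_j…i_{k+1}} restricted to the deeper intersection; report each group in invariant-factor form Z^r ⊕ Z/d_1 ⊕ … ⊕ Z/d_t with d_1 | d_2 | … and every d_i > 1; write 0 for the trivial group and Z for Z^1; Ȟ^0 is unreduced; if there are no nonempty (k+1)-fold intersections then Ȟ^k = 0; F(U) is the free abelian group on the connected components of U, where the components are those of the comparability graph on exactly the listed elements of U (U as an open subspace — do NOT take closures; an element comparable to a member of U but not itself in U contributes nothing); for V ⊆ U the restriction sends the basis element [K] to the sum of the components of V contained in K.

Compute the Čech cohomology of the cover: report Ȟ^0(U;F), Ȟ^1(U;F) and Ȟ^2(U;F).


cover nerve:
  V12={x2,x5,x6} V13={x1,x5} V14={x1,x6} V23={x3,x5,x7} V24={x3,x6} V34={x1,x3}
  V123={x5} V124={x6} V134={x1} V234={x3}
components per intersection:
  V1: {x1} {x2,x5} {x4,x6}
  V2: {x2,x5} {x3,x7} {x6}
  V3: {x1} {x3,x7} {x5}
  V4: {x1} {x3} {x6}
  V12: {x2,x5} {x6}
  V13: {x1} {x5}
  V14: {x1} {x6}
  V23: {x3,x7} {x5}
  V24: {x3} {x6}
  V34: {x1} {x3}
  V123: {x5}
  V124: {x6}
  V134: {x1}
  V234: {x3}
C dims 12,12,4; δ0: rk 8, SNF 1^8; δ1: rk 4, SNF 1^4
Ȟ^0: (12−8)−0=4 ⇒ Z^4
Ȟ^1: (12−4)−8=0 ⇒ 0
Ȟ^2: (4−0)−4=0 ⇒ 0

Ȟ^0(U;F) ≅ Z^4, Ȟ^1(U;F) ≅ 0, Ȟ^2(U;F) ≅ 0


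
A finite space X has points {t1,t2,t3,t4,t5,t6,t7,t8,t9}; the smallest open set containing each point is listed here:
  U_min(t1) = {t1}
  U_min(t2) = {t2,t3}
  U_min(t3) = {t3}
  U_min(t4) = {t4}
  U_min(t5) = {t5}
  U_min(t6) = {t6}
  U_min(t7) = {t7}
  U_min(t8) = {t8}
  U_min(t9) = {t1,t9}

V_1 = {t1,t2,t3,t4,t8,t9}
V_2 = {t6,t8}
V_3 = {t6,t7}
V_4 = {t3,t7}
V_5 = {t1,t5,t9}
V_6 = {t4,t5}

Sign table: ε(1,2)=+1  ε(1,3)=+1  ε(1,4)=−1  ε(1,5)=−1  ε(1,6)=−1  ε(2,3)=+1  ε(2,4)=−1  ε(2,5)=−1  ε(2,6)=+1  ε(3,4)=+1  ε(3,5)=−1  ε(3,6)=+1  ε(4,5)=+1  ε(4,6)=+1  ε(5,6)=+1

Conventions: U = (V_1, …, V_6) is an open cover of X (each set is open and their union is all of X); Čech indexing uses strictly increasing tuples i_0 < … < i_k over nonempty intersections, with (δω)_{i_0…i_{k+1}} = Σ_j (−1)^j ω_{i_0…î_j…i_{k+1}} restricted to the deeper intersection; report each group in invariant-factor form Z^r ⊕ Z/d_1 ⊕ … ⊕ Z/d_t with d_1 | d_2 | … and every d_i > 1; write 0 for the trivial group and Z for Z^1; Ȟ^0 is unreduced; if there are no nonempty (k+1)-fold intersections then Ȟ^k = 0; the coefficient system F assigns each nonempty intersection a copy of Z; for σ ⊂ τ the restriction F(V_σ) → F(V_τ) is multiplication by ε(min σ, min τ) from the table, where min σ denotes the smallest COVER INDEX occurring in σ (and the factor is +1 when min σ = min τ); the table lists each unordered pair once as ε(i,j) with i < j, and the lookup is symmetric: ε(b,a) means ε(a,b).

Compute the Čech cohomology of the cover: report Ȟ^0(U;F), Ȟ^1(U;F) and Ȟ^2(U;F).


Ȟ^0 ≅ 0,  Ȟ^1 ≅ Z ⊕ Z/2,  Ȟ^2 ≅ 0

nonempty overlaps:
  V12={t8} V14={t3} V15={t1,t9} V16={t4} V23={t6} V34={t7} V56={t5}
C dims 6,7; δ0: rk 6, SNF 1^5·2
degree 0: 6−6−0 = 0 → Ȟ^0 ≅ 0
degree 1: 7−0−6 = 1 plus torsion [2] → Ȟ^1 ≅ Z ⊕ Z/2
degree 2: 0−0−0 = 0 → Ȟ^2 ≅ 0


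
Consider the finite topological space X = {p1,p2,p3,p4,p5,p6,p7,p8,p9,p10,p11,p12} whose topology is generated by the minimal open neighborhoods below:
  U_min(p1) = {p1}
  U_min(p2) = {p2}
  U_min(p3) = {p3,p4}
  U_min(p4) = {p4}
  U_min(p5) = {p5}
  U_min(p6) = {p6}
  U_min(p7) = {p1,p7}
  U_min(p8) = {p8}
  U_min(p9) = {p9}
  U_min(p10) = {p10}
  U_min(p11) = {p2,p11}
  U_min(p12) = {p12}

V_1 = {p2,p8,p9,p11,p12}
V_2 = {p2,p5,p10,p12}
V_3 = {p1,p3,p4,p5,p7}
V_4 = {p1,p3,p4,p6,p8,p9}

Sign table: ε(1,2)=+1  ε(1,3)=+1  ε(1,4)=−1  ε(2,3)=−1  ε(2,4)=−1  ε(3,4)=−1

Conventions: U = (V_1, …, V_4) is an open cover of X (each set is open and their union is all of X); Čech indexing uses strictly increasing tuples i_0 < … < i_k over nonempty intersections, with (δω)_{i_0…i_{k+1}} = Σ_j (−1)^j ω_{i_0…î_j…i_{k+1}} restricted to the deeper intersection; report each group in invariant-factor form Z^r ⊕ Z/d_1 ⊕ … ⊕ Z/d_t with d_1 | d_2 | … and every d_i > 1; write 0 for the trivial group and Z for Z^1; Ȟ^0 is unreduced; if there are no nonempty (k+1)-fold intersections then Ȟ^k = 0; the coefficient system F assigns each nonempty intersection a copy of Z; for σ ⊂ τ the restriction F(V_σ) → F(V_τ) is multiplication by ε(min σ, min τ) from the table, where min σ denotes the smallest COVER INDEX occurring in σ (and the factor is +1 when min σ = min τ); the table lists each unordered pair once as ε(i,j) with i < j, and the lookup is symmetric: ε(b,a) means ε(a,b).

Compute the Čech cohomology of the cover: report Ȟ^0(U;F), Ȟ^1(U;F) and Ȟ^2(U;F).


Ȟ^0 = 0; Ȟ^1 = Z/2; Ȟ^2 = 0

intersection data:
  V12={p2,p12} V14={p8,p9} V23={p5} V34={p1,p3,p4}
C dims 4,4; δ0: rk 4, SNF 1^3·2
Ȟ^0 = (4 − 4) − 0 = 0, so Ȟ^0 ≅ 0
Ȟ^1 = (4 − 0) − 4 = 0 plus torsion [2], so Ȟ^1 ≅ Z/2
Ȟ^2 = (0 − 0) − 0 = 0, so Ȟ^2 ≅ 0


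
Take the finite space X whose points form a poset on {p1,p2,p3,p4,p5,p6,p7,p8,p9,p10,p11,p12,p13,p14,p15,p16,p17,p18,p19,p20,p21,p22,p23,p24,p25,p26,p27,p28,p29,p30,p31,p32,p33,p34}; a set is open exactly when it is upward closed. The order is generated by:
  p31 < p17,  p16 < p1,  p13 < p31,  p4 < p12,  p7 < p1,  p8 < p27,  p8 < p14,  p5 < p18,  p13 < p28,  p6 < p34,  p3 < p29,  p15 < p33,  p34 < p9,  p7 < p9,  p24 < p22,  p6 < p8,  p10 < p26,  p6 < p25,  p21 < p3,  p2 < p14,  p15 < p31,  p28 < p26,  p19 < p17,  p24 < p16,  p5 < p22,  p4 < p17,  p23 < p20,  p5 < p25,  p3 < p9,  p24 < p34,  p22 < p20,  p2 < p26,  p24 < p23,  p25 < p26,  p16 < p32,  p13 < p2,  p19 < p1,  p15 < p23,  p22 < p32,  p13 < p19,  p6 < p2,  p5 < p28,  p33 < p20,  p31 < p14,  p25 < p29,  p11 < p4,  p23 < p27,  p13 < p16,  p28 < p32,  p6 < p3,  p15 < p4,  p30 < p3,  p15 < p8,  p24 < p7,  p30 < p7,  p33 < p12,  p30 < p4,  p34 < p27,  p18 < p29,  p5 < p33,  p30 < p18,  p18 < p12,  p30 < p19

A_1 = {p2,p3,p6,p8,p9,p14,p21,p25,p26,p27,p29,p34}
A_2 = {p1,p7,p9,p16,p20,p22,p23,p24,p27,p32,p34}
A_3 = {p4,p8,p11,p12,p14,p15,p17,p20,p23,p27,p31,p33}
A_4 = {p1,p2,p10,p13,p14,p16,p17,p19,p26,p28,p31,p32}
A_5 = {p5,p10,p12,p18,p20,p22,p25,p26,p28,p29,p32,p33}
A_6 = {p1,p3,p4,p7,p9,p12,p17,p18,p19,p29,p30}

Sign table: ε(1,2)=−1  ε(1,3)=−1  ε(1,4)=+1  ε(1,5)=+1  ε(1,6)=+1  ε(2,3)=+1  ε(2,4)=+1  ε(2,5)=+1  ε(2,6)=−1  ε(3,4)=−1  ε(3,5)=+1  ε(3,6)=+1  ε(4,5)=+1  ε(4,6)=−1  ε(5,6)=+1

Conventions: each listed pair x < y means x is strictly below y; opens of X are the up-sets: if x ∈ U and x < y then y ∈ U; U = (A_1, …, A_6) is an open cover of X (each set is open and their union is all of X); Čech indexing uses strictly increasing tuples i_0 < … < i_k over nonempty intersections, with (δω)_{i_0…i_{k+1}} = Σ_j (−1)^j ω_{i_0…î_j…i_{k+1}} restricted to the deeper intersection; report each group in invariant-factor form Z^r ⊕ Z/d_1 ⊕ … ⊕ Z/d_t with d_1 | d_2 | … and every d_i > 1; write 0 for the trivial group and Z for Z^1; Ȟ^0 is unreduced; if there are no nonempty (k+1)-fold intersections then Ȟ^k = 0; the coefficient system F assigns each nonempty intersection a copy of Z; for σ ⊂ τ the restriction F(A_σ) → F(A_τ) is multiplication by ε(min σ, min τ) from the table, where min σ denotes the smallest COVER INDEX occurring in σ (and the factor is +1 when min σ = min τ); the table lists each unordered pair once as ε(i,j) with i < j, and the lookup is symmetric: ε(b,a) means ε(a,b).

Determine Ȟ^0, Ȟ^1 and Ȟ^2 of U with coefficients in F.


Ȟ^0 ≅ 0; Ȟ^1 ≅ Z/2; Ȟ^2 ≅ Z

nerve simplices:
  A12={p9,p27,p34} A13={p8,p14,p27} A14={p2,p14,p26} A15={p25,p26,p29} A16={p3,p9,p29} A23={p20,p23,p27} A24={p1,p16,p32} A25={p20,p22,p32} A26={p1,p7,p9} A34={p14,p17,p31} A35={p12,p20,p33} A36={p4,p12,p17} A45={p10,p26,p28,p32} A46={p1,p17,p19} A56={p12,p18,p29}
  A123={p27} A126={p9} A134={p14} A145={p26} A156={p29} A235={p20} A245={p32} A246={p1} A346={p17} A356={p12}
C dims 6,15,10; δ0: rk 6, SNF 1^5·2; δ1: rk 9, SNF 1^9
degree 0: 6−6−0 = 0 → Ȟ^0 ≅ 0
degree 1: 15−9−6 = 0 plus torsion [2] → Ȟ^1 ≅ Z/2
degree 2: 10−0−9 = 1 → Ȟ^2 ≅ Z


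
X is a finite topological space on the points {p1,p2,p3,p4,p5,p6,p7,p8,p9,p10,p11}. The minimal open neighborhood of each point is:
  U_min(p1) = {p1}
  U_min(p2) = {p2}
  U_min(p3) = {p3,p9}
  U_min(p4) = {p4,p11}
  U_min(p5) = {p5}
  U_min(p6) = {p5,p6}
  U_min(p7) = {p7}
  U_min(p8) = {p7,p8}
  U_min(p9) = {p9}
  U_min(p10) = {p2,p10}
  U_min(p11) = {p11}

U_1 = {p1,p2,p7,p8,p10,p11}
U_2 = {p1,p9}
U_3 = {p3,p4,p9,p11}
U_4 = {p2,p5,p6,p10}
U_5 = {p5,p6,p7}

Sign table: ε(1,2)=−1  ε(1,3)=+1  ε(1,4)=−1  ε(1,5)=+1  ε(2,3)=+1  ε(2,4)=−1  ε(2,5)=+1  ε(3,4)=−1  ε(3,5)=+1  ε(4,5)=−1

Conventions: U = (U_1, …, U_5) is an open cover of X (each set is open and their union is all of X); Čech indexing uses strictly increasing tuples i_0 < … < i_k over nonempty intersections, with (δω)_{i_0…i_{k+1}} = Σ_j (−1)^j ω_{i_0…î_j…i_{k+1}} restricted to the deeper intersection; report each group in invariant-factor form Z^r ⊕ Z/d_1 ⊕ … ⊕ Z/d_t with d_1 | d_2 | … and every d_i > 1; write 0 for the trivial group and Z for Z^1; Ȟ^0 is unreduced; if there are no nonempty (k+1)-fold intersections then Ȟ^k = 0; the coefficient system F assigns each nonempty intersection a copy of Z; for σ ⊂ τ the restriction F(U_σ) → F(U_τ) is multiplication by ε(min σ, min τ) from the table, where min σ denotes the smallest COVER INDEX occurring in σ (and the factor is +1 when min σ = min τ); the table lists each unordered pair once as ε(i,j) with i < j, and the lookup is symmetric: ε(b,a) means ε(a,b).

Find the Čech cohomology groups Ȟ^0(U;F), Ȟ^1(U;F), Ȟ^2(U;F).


Ȟ^0(U;F) ≅ 0,  Ȟ^1(U;F) ≅ Z ⊕ Z/2,  Ȟ^2(U;F) ≅ 0

intersection data:
  U12={p1} U13={p11} U14={p2,p10} U15={p7} U23={p9} U45={p5,p6}
C dims 5,6; δ0: rk 5, SNF 1^4·2
Ȟ^0 = (5 − 5) − 0 = 0, so Ȟ^0 ≅ 0
Ȟ^1 = (6 − 0) − 5 = 1 plus torsion [2], so Ȟ^1 ≅ Z ⊕ Z/2
Ȟ^2 = (0 − 0) − 0 = 0, so Ȟ^2 ≅ 0


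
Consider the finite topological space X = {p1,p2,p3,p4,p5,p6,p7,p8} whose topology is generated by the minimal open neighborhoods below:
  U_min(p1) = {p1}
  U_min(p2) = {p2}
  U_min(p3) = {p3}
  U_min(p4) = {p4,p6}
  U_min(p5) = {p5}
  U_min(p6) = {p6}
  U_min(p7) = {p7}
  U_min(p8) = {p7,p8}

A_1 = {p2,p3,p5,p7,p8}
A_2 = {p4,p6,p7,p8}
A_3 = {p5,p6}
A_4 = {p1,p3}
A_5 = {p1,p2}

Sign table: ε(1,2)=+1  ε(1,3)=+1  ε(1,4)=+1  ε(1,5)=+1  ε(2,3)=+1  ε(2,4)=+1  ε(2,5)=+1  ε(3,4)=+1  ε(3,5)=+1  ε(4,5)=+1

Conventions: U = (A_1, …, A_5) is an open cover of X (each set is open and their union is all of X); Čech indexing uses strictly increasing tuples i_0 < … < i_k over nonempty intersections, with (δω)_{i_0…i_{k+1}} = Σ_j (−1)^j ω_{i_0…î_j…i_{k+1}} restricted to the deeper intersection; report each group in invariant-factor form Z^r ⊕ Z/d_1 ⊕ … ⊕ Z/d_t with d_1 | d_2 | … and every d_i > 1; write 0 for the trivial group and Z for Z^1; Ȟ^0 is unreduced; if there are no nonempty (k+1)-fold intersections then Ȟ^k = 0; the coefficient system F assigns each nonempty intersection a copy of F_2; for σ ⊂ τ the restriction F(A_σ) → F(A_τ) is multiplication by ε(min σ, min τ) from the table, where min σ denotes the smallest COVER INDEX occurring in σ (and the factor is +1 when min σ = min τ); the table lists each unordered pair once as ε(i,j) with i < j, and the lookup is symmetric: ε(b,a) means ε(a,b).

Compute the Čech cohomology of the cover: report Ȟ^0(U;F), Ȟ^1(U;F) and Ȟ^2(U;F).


nonempty intersections:
  A12={p7,p8} A13={p5} A14={p3} A15={p2} A23={p6} A45={p1}
C dims 5,6; δ0: rk_F2 4
Ȟ^0: (5−4)−0=1 ⇒ Z/2
Ȟ^1: (6−0)−4=2 ⇒ Z/2 ⊕ Z/2
Ȟ^2: (0−0)−0=0 ⇒ 0

Ȟ^0 = Z/2,  Ȟ^1 = Z/2 ⊕ Z/2,  Ȟ^2 = 0


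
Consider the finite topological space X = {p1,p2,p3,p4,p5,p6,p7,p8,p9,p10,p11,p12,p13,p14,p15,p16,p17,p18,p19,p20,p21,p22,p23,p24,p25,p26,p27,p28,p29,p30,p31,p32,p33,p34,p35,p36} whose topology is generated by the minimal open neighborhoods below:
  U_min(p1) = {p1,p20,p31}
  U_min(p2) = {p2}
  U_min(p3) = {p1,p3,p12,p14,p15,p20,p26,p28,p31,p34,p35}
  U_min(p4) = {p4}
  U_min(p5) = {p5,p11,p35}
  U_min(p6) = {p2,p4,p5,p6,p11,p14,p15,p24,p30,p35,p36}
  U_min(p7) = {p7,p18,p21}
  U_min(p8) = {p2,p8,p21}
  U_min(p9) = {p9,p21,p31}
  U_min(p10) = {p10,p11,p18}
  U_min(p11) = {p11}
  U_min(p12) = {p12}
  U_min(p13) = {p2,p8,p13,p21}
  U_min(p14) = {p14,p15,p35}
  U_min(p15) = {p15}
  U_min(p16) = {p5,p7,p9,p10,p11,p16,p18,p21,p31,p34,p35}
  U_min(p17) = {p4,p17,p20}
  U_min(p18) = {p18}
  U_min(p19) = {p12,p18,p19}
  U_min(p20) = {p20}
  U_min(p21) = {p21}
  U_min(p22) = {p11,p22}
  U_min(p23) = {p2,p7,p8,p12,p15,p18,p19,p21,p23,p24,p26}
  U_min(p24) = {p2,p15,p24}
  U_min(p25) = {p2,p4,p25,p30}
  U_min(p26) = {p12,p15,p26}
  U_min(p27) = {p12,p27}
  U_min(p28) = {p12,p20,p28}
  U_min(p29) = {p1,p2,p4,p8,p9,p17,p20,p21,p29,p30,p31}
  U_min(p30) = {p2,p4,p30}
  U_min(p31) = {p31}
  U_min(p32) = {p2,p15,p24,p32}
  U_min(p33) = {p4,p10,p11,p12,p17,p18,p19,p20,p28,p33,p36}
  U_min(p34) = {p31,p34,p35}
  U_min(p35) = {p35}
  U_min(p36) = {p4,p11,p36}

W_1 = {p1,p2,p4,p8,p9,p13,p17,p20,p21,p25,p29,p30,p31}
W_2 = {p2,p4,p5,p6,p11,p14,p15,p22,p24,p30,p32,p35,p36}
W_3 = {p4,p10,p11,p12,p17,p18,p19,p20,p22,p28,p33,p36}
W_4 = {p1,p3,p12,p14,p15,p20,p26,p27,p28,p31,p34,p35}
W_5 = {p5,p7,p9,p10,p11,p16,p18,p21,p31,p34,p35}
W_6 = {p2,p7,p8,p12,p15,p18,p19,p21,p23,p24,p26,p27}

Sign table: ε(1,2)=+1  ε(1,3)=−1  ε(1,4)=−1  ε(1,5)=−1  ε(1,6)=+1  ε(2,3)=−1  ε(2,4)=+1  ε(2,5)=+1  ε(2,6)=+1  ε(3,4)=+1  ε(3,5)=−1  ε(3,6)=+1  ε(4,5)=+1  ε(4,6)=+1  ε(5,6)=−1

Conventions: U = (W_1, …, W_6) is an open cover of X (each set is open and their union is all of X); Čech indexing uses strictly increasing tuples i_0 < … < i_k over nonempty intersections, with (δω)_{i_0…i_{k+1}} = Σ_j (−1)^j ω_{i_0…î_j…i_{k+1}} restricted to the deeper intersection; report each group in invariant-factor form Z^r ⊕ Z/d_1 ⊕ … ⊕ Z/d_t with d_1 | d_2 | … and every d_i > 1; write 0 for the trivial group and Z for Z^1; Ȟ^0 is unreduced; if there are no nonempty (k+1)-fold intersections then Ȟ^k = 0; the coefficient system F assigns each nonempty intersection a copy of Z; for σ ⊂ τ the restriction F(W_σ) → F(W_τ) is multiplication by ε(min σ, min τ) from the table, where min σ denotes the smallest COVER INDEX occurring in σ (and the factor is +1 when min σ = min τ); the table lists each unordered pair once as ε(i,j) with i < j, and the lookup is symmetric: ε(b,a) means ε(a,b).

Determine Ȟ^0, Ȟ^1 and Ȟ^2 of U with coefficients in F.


Ȟ^0(U;F) ≅ 0; Ȟ^1(U;F) ≅ Z/2; Ȟ^2(U;F) ≅ Z

nerve simplices:
  W12={p2,p4,p30} W13={p4,p17,p20} W14={p1,p20,p31} W15={p9,p21,p31} W16={p2,p8,p21} W23={p4,p11,p22,p36} W24={p14,p15,p35} W25={p5,p11,p35} W26={p2,p15,p24} W34={p12,p20,p28} W35={p10,p11,p18} W36={p12,p18,p19} W45={p31,p34,p35} W46={p12,p15,p26,p27} W56={p7,p18,p21}
  W123={p4} W126={p2} W134={p20} W145={p31} W156={p21} W235={p11} W245={p35} W246={p15} W346={p12} W356={p18}
C dims 6,15,10; δ0: rk 6, SNF 1^5·2; δ1: rk 9, SNF 1^9
degree 0: 6−6−0 = 0 → Ȟ^0 ≅ 0
degree 1: 15−9−6 = 0 plus torsion [2] → Ȟ^1 ≅ Z/2
degree 2: 10−0−9 = 1 → Ȟ^2 ≅ Z


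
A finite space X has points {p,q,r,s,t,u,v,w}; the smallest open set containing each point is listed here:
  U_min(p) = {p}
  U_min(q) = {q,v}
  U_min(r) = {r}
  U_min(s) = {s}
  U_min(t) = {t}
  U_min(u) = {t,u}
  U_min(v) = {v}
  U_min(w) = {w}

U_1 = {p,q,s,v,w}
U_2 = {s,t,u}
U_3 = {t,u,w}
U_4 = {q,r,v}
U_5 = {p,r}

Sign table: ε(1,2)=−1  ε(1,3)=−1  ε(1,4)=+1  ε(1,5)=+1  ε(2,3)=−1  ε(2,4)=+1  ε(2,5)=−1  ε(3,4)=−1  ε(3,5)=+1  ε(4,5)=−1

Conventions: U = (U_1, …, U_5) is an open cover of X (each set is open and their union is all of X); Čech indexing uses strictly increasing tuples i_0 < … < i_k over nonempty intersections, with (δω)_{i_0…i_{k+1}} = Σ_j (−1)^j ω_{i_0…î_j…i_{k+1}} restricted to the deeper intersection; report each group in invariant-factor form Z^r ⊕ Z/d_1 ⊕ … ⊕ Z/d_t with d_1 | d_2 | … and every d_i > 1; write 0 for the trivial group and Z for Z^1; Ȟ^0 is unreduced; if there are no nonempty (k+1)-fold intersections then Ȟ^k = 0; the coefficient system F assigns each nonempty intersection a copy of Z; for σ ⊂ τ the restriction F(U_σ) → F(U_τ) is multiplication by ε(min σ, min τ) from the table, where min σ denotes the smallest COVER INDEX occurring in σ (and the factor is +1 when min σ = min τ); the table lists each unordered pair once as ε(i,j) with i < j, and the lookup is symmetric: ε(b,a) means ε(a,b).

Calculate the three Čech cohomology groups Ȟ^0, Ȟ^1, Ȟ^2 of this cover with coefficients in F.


nonempty overlaps:
  U12={s} U13={w} U14={q,v} U15={p} U23={t,u} U45={r}
C dims 5,6; δ0: rk 5, SNF 1^4·2
degree 0: 5−5−0 = 0 → Ȟ^0 ≅ 0
degree 1: 6−0−5 = 1 plus torsion [2] → Ȟ^1 ≅ Z ⊕ Z/2
degree 2: 0−0−0 = 0 → Ȟ^2 ≅ 0

Ȟ^0 = 0; Ȟ^1 = Z ⊕ Z/2; Ȟ^2 = 0


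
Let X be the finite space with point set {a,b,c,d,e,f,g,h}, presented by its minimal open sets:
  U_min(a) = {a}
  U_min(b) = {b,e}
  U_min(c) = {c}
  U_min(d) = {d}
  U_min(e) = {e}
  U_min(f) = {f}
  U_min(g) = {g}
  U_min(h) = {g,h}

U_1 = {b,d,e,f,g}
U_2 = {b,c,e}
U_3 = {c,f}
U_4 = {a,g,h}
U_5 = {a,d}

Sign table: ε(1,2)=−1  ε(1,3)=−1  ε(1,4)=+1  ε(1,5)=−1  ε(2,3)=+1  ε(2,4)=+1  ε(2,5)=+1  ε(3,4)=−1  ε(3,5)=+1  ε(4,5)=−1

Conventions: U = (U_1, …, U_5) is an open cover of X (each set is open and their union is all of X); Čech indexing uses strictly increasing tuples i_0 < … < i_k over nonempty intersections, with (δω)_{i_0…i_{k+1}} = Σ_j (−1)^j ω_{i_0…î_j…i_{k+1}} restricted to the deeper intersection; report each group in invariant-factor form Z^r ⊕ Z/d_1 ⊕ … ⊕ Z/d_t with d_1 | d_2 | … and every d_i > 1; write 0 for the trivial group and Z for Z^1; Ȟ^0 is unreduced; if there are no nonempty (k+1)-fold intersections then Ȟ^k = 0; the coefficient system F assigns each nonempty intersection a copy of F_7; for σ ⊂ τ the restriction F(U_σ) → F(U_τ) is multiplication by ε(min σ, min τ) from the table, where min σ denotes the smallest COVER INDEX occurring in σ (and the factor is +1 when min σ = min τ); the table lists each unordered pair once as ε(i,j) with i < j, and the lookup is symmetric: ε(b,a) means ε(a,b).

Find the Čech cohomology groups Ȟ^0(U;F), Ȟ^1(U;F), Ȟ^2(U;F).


nonempty intersections:
  U12={b,e} U13={f} U14={g} U15={d} U23={c} U45={a}
C dims 5,6; δ0: rk_F7 4
Ȟ^0: (5−4)−0=1 ⇒ Z/7
Ȟ^1: (6−0)−4=2 ⇒ Z/7 ⊕ Z/7
Ȟ^2: (0−0)−0=0 ⇒ 0

Ȟ^0 = Z/7, Ȟ^1 = Z/7 ⊕ Z/7 and Ȟ^2 = 0


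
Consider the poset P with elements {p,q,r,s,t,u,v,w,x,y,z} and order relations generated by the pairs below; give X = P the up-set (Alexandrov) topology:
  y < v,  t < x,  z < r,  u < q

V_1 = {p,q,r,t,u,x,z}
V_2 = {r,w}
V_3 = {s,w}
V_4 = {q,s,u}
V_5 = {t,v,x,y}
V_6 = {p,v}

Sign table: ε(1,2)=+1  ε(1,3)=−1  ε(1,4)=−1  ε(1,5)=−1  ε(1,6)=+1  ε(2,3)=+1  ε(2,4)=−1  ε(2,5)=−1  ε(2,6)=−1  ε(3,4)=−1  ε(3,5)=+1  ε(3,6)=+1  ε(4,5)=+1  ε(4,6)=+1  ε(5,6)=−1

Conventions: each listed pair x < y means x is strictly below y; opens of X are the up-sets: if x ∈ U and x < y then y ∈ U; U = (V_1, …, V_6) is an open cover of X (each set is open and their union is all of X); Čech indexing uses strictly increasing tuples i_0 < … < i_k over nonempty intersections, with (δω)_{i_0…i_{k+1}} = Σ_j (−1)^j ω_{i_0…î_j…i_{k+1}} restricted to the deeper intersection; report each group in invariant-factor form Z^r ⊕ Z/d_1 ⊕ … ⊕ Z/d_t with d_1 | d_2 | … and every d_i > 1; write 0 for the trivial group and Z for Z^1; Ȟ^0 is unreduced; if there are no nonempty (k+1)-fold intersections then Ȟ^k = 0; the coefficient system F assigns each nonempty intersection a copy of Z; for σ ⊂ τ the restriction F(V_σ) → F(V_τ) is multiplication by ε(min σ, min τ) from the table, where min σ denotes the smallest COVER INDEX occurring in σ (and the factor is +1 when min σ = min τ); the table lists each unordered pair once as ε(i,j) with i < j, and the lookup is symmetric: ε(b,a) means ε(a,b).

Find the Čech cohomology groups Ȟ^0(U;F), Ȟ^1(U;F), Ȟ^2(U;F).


cover nerve:
  V12={r} V14={q,u} V15={t,x} V16={p} V23={w} V34={s} V56={v}
C dims 6,7; δ0: rk 5, SNF 1^5
Ȟ^0: (6−5)−0=1 ⇒ Z
Ȟ^1: (7−0)−5=2 ⇒ Z^2
Ȟ^2: (0−0)−0=0 ⇒ 0

Ȟ^0 ≅ Z,  Ȟ^1 ≅ Z^2,  Ȟ^2 ≅ 0


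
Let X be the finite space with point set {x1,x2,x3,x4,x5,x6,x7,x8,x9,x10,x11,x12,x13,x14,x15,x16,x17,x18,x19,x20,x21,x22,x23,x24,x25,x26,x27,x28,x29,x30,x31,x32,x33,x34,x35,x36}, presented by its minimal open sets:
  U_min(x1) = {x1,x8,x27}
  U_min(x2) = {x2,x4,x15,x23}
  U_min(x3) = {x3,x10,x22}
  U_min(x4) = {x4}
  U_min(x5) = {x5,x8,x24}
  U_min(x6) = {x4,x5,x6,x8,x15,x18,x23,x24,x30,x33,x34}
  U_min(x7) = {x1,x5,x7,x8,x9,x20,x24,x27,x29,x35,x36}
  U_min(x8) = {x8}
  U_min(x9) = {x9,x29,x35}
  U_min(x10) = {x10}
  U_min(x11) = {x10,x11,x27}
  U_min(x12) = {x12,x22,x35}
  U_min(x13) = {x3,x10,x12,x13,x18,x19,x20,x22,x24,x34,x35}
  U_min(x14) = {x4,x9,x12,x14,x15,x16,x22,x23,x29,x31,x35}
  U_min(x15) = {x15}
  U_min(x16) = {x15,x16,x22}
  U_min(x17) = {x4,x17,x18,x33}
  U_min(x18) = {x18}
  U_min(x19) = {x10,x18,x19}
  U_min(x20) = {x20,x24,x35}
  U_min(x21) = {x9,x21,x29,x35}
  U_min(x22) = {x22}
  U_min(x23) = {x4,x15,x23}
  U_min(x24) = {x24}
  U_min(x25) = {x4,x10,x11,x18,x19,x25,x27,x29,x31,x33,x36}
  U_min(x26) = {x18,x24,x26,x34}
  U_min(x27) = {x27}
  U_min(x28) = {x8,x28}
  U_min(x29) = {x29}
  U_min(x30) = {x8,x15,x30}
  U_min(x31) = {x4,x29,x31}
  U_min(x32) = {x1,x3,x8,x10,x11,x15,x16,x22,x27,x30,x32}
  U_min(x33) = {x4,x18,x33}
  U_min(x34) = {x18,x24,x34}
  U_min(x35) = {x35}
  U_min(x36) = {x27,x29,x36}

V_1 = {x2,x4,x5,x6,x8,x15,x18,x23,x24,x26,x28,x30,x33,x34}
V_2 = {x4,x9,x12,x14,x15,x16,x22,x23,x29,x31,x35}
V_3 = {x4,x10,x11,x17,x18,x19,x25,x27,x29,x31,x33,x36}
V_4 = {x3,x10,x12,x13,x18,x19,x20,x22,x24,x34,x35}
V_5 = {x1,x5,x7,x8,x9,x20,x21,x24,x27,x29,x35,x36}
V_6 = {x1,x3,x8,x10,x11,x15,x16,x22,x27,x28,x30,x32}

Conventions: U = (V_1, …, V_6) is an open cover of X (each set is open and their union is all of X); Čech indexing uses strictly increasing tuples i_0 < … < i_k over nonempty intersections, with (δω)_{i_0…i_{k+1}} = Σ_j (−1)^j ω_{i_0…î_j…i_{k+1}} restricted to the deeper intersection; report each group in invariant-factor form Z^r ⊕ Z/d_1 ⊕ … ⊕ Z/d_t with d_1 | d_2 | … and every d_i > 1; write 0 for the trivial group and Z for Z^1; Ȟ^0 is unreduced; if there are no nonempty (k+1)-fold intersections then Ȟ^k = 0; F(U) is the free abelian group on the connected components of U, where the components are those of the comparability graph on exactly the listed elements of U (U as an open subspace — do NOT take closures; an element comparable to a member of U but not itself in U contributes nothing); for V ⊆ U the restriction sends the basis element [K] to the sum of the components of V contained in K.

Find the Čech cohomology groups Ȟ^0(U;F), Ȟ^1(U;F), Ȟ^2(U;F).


Ȟ^0 ≅ Z,  Ȟ^1 ≅ 0,  Ȟ^2 ≅ Z/2

nonempty overlaps:
  V12={x4,x15,x23} V13={x4,x18,x33} V14={x18,x24,x34} V15={x5,x8,x24} V16={x8,x15,x28,x30} V23={x4,x29,x31} V24={x12,x22,x35} V25={x9,x29,x35} V26={x15,x16,x22} V34={x10,x18,x19} V35={x27,x29,x36} V36={x10,x11,x27} V45={x20,x24,x35} V46={x3,x10,x22} V56={x1,x8,x27}
  V123={x4} V126={x15} V134={x18} V145={x24} V156={x8} V235={x29} V245={x35} V246={x22} V346={x10} V356={x27}
components per intersection:
  V1: {x2,x4,x5,x6,x8,x15,x18,x23,x24,x26,x28,x30,x33,x34}
  V2: {x4,x9,x12,x14,x15,x16,x22,x23,x29,x31,x35}
  V3: {x4,x10,x11,x17,x18,x19,x25,x27,x29,x31,x33,x36}
  V4: {x3,x10,x12,x13,x18,x19,x20,x22,x24,x34,x35}
  V5: {x1,x5,x7,x8,x9,x20,x21,x24,x27,x29,x35,x36}
  V6: {x1,x3,x8,x10,x11,x15,x16,x22,x27,x28,x30,x32}
  V12: {x4,x15,x23}
  V13: {x4,x18,x33}
  V14: {x18,x24,x34}
  V15: {x5,x8,x24}
  V16: {x8,x15,x28,x30}
  V23: {x4,x29,x31}
  V24: {x12,x22,x35}
  V25: {x9,x29,x35}
  V26: {x15,x16,x22}
  V34: {x10,x18,x19}
  V35: {x27,x29,x36}
  V36: {x10,x11,x27}
  V45: {x20,x24,x35}
  V46: {x3,x10,x22}
  V56: {x1,x8,x27}
  V123: {x4}
  V126: {x15}
  V134: {x18}
  V145: {x24}
  V156: {x8}
  V235: {x29}
  V245: {x35}
  V246: {x22}
  V346: {x10}
  V356: {x27}
C dims 6,15,10; δ0: rk 5, SNF 1^5; δ1: rk 10, SNF 1^9·2
degree 0: 6−5−0 = 1 → Ȟ^0 ≅ Z
degree 1: 15−10−5 = 0 → Ȟ^1 ≅ 0
degree 2: 10−0−10 = 0 plus torsion [2] → Ȟ^2 ≅ Z/2
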